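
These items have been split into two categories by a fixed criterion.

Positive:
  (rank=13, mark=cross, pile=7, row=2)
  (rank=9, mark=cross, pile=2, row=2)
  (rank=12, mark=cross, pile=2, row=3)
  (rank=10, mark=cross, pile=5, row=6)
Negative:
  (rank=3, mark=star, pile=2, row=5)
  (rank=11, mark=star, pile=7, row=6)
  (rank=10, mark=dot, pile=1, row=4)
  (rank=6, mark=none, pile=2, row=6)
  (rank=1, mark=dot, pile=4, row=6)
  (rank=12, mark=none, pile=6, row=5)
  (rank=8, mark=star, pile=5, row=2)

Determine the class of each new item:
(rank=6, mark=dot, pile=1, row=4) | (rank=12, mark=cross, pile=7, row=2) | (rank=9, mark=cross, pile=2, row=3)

Negative, Positive, Positive

The distinguishing property — mark is cross — holds for all the 'Positive' cases and none of the 'Negative' cases.
(rank=6, mark=dot, pile=1, row=4): Negative (mark is dot).
(rank=12, mark=cross, pile=7, row=2): Positive (mark is cross).
(rank=9, mark=cross, pile=2, row=3): Positive (mark is cross).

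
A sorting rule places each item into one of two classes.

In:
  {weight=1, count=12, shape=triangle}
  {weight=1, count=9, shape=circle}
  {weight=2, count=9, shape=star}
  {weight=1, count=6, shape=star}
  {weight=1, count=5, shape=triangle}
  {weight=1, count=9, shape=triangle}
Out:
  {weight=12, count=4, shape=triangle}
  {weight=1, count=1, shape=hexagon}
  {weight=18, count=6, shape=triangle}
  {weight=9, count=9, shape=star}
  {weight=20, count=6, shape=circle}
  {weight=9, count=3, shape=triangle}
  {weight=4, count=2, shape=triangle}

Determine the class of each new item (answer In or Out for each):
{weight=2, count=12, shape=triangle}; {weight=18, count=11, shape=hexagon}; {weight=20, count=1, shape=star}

In, Out, Out

The simplest hypothesis consistent with all the labels is: weight ≤ 2 AND count ≥ 2.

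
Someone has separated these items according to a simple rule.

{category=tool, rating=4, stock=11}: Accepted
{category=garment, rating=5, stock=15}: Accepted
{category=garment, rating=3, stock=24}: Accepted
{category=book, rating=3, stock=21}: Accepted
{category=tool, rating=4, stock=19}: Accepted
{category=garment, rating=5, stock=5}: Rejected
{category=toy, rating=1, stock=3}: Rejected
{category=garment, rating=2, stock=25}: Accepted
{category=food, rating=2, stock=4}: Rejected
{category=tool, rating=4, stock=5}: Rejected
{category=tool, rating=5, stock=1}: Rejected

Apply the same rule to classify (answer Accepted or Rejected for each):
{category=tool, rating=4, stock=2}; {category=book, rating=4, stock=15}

One predicate separates the groups cleanly: stock ≥ 11.
{category=tool, rating=4, stock=2} → stock = 2 → Rejected. {category=book, rating=4, stock=15} → stock = 15 → Accepted.

Rejected, Accepted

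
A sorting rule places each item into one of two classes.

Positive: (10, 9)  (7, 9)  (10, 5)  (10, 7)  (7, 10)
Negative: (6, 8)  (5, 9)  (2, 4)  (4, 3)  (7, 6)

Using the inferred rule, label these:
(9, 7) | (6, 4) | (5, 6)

Positive, Negative, Negative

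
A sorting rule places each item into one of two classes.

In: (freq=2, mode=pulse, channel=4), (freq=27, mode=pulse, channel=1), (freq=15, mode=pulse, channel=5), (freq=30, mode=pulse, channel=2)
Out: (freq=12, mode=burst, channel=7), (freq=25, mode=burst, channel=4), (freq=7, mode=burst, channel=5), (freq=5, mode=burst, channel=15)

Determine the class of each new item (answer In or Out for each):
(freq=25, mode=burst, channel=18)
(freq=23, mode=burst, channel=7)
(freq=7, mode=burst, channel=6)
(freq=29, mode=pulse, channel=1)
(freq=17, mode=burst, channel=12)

All 'In' examples share one property — mode is pulse — and every 'Out' example lacks it.
(freq=25, mode=burst, channel=18): mode is burst, doesn't qualify → Out.
(freq=23, mode=burst, channel=7): mode is burst, doesn't qualify → Out.
(freq=7, mode=burst, channel=6): mode is burst, doesn't qualify → Out.
(freq=29, mode=pulse, channel=1): mode is pulse, has this property → In.
(freq=17, mode=burst, channel=12): mode is burst, doesn't qualify → Out.

Out, Out, Out, In, Out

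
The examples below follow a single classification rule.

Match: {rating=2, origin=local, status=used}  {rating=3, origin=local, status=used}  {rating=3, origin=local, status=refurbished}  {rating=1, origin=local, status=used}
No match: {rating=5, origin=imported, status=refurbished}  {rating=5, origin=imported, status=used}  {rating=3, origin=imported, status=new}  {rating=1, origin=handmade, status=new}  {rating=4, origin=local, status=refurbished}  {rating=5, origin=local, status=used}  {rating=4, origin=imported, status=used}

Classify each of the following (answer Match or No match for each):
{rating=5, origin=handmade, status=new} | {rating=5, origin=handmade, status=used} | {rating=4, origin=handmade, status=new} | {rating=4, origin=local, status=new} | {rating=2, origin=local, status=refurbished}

No match, No match, No match, No match, Match

The common property of the 'Match' items is: origin is local AND rating ≤ 3. No 'No match' item has it.
{rating=5, origin=handmade, status=new}: No match (origin is handmade, rating = 5).
{rating=5, origin=handmade, status=used}: No match (origin is handmade, rating = 5).
{rating=4, origin=handmade, status=new}: No match (origin is handmade, rating = 4).
{rating=4, origin=local, status=new}: No match (origin is local, rating = 4).
{rating=2, origin=local, status=refurbished}: Match (origin is local, rating = 2).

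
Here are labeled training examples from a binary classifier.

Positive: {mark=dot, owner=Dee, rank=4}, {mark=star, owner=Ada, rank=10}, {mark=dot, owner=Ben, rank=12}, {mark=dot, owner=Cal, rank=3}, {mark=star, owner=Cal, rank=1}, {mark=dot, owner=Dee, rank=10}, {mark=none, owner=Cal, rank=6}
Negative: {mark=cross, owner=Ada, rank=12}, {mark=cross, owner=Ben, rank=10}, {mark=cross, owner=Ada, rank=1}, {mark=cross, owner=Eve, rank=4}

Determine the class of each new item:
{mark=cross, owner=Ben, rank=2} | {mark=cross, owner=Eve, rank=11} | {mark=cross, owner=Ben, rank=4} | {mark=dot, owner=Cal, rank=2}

Negative, Negative, Negative, Positive

Rule: mark is not cross. This holds for each 'Positive' example and fails for each 'Negative' one.
{mark=cross, owner=Ben, rank=2} → mark is cross → Negative. {mark=cross, owner=Eve, rank=11} → mark is cross → Negative. {mark=cross, owner=Ben, rank=4} → mark is cross → Negative. {mark=dot, owner=Cal, rank=2} → mark is dot → Positive.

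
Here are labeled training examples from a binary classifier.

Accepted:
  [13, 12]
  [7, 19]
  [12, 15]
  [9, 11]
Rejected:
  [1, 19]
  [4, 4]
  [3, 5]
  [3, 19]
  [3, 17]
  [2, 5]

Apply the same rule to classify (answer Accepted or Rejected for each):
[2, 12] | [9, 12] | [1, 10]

Rejected, Accepted, Rejected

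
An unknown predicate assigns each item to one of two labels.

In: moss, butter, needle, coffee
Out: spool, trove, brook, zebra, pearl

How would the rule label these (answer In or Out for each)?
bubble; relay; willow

A rule that fits every label: even length — true of each 'In' example, false of each 'Out' one.
In: bubble, since length 6. Out: relay, since length 5. In: willow, since length 6.

In, Out, In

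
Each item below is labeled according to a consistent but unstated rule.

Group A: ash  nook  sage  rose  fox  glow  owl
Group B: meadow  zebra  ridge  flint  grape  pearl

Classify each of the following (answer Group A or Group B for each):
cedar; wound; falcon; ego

Group B, Group B, Group B, Group A

The distinguishing property — length ≤ 4 — holds for all the 'Group A' cases and none of the 'Group B' cases.
cedar: Group B (length 5). wound: Group B (length 5). falcon: Group B (length 6). ego: Group A (length 3).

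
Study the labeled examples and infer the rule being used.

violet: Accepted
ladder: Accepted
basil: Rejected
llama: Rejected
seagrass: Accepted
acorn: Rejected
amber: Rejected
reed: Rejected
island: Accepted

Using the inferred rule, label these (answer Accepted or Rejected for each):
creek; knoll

Rejected, Rejected

The rule appears to be: length ≥ 6.
creek → length 5 → Rejected.
knoll → length 5 → Rejected.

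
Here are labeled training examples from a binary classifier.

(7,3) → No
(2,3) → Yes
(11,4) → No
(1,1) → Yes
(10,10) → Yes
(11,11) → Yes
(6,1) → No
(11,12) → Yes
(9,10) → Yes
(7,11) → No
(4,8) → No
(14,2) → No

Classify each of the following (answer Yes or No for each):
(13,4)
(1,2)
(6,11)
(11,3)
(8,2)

The simplest hypothesis consistent with all the labels is: |first − second| ≤ 1.

No, Yes, No, No, No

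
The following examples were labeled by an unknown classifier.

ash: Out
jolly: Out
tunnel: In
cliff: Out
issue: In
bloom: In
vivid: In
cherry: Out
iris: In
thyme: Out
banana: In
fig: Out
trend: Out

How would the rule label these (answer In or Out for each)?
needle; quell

In, In

The pattern is that an item is 'In' exactly when: has ≥ 2 vowels.
needle: 3 vowels, checks out → In. quell: 2 vowels, checks out → In.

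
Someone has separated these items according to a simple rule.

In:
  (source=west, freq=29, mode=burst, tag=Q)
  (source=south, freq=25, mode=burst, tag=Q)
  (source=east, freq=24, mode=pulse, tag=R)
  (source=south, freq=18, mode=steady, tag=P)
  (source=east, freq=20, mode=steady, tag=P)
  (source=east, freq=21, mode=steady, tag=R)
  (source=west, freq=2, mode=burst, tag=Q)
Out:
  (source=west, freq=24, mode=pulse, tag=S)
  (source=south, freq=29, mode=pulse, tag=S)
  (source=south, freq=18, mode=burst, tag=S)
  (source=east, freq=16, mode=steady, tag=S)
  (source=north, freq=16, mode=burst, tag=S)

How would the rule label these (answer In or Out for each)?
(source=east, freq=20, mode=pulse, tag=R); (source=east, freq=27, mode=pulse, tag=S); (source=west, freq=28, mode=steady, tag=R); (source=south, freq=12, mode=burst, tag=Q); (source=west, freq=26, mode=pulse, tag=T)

In, Out, In, In, In

The distinguishing property — tag is not S — holds for all the 'In' cases and none of the 'Out' cases.
(source=east, freq=20, mode=pulse, tag=R): tag is R, fits → In.
(source=east, freq=27, mode=pulse, tag=S): tag is S, fails this test → Out.
(source=west, freq=28, mode=steady, tag=R): tag is R, fits → In.
(source=south, freq=12, mode=burst, tag=Q): tag is Q, fits → In.
(source=west, freq=26, mode=pulse, tag=T): tag is T, fits → In.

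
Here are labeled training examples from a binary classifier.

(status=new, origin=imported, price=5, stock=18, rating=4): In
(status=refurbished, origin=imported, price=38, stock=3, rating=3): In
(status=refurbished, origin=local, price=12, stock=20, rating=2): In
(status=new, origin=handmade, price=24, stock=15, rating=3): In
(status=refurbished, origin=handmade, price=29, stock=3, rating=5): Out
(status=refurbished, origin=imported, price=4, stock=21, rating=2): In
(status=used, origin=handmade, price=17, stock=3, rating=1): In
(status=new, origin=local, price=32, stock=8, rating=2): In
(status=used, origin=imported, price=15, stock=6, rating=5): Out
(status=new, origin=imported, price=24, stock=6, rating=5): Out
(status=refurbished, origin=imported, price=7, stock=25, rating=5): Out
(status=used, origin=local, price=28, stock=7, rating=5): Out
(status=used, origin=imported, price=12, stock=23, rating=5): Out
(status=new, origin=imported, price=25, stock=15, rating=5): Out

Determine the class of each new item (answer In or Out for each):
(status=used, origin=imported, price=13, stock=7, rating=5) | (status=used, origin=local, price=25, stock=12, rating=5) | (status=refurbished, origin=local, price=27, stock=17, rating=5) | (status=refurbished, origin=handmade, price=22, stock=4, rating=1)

Out, Out, Out, In

A rule that fits every label: rating ≤ 4 — true of each 'In' example, false of each 'Out' one.
(status=used, origin=imported, price=13, stock=7, rating=5) — rating = 5, hence Out.
(status=used, origin=local, price=25, stock=12, rating=5) — rating = 5, hence Out.
(status=refurbished, origin=local, price=27, stock=17, rating=5) — rating = 5, hence Out.
(status=refurbished, origin=handmade, price=22, stock=4, rating=1) — rating = 1, hence In.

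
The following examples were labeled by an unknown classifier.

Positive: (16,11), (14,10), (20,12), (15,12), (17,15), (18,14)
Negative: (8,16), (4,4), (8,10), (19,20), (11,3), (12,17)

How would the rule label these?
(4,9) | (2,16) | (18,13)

Negative, Negative, Positive

The pattern is that an item is 'Positive' exactly when: first > second AND sum ≥ 18.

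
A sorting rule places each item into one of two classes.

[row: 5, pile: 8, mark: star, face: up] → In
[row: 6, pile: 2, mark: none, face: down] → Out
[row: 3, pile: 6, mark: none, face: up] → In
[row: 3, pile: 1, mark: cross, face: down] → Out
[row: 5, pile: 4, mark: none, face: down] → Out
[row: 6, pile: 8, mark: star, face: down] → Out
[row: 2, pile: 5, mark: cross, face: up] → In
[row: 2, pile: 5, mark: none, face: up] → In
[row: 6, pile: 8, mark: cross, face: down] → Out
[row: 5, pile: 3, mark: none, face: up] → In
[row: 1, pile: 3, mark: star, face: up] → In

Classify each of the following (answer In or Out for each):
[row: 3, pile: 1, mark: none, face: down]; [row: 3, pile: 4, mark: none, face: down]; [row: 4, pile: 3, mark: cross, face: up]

Every 'In' example satisfies: face is up. None of the 'Out' examples do.
Out: [row: 3, pile: 1, mark: none, face: down], since face is down. Out: [row: 3, pile: 4, mark: none, face: down], since face is down. In: [row: 4, pile: 3, mark: cross, face: up], since face is up.

Out, Out, In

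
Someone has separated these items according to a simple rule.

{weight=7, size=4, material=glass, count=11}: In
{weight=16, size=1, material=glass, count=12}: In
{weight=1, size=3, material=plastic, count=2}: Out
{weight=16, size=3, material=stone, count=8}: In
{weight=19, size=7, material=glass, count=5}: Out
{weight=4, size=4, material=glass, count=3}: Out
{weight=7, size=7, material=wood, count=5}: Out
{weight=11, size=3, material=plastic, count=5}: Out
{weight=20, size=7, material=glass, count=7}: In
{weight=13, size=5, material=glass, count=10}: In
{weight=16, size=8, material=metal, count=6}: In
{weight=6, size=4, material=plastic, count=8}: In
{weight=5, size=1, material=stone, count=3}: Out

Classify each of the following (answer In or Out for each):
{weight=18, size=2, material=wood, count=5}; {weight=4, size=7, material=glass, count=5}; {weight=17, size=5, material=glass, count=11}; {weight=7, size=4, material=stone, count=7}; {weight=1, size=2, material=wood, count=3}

Out, Out, In, In, Out

The rule appears to be: count ≥ 6.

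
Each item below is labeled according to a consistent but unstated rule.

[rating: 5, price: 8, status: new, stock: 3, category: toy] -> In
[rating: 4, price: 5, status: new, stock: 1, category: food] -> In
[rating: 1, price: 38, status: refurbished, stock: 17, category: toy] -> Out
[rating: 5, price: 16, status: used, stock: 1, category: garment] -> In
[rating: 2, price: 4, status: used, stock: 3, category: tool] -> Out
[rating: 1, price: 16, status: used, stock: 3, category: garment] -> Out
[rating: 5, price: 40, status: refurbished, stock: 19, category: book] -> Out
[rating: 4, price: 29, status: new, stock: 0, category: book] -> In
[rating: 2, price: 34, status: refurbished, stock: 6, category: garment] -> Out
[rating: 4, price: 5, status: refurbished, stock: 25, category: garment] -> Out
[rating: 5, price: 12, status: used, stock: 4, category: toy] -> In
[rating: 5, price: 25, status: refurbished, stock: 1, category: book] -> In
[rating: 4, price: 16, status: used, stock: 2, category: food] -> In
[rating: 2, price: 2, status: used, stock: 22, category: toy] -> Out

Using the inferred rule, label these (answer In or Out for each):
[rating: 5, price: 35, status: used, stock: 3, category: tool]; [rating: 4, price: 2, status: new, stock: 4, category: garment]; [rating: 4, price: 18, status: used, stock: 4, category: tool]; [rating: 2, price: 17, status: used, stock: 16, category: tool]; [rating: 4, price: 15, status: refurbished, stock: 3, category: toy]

Rule: rating ≥ 4 AND stock ≤ 4. This holds for each 'In' example and fails for each 'Out' one.
[rating: 5, price: 35, status: used, stock: 3, category: tool] → rating = 5, stock = 3 → In. [rating: 4, price: 2, status: new, stock: 4, category: garment] → rating = 4, stock = 4 → In. [rating: 4, price: 18, status: used, stock: 4, category: tool] → rating = 4, stock = 4 → In. [rating: 2, price: 17, status: used, stock: 16, category: tool] → rating = 2, stock = 16 → Out. [rating: 4, price: 15, status: refurbished, stock: 3, category: toy] → rating = 4, stock = 3 → In.

In, In, In, Out, In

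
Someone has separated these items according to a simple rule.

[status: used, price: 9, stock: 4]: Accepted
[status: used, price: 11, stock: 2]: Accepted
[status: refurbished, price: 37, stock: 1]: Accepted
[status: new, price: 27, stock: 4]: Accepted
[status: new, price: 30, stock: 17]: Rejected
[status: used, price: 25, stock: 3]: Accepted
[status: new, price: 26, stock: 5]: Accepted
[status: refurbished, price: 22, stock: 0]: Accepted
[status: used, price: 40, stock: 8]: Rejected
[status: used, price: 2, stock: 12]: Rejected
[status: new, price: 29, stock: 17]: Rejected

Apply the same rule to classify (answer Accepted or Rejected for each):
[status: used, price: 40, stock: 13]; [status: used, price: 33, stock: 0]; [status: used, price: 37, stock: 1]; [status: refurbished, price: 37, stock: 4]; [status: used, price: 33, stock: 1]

Rule: stock ≤ 5. This holds for each 'Accepted' example and fails for each 'Rejected' one.
Rejected: [status: used, price: 40, stock: 13], since stock = 13. Accepted: [status: used, price: 33, stock: 0], since stock = 0. Accepted: [status: used, price: 37, stock: 1], since stock = 1. Accepted: [status: refurbished, price: 37, stock: 4], since stock = 4. Accepted: [status: used, price: 33, stock: 1], since stock = 1.

Rejected, Accepted, Accepted, Accepted, Accepted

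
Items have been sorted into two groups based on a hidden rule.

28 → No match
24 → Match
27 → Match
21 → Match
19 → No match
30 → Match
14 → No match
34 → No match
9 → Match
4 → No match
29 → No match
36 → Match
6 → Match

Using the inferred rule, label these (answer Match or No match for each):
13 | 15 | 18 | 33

No match, Match, Match, Match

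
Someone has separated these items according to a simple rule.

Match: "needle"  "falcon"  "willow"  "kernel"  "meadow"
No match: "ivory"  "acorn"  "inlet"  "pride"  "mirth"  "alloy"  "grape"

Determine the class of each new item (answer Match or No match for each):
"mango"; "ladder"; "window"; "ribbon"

No match, Match, Match, Match

The common property of the 'Match' items is: even length. No 'No match' item has it.
"mango" — length 5, hence No match. "ladder" — length 6, hence Match. "window" — length 6, hence Match. "ribbon" — length 6, hence Match.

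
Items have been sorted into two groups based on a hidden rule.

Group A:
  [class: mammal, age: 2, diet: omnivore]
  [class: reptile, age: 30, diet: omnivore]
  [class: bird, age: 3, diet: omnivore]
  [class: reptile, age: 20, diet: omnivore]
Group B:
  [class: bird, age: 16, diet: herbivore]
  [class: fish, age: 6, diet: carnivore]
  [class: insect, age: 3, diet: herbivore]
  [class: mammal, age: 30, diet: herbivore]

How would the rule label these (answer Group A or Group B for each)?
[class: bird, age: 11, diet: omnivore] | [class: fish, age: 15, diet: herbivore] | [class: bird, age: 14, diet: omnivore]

The pattern is that an item is 'Group A' exactly when: diet is omnivore.
[class: bird, age: 11, diet: omnivore]: diet is omnivore — meets the rule, so Group A. [class: fish, age: 15, diet: herbivore]: diet is herbivore — doesn't match, so Group B. [class: bird, age: 14, diet: omnivore]: diet is omnivore — meets the rule, so Group A.

Group A, Group B, Group A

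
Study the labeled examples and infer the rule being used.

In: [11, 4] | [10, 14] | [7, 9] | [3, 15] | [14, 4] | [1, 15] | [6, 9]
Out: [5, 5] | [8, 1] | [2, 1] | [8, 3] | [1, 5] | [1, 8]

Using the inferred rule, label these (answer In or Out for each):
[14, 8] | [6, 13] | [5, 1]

In, In, Out

All 'In' examples share one property — sum ≥ 15 — and every 'Out' example lacks it.
[14, 8]: In (14+8 = 22).
[6, 13]: In (6+13 = 19).
[5, 1]: Out (5+1 = 6).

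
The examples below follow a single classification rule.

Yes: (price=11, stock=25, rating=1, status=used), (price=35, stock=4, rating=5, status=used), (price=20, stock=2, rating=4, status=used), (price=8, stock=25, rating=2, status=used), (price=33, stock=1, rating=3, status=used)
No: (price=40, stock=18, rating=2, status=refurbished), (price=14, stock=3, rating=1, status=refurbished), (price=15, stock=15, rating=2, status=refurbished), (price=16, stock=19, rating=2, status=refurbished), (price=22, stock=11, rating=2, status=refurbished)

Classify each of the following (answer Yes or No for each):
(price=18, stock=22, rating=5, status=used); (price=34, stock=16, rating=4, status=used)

The simplest hypothesis consistent with all the labels is: status is used.
(price=18, stock=22, rating=5, status=used): Yes (status is used). (price=34, stock=16, rating=4, status=used): Yes (status is used).

Yes, Yes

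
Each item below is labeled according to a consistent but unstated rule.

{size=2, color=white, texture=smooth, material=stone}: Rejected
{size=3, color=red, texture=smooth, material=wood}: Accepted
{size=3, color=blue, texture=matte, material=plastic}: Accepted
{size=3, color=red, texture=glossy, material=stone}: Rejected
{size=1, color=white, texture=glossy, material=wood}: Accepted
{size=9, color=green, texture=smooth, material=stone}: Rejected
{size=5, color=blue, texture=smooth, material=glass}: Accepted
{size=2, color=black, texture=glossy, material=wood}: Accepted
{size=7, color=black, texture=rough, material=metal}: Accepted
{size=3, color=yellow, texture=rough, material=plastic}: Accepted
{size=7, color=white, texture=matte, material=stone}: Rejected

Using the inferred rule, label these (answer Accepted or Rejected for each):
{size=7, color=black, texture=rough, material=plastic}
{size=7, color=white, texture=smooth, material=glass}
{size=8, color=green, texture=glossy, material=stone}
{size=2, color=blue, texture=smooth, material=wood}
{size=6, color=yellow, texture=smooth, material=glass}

The pattern is that an item is 'Accepted' exactly when: material is not stone.

Accepted, Accepted, Rejected, Accepted, Accepted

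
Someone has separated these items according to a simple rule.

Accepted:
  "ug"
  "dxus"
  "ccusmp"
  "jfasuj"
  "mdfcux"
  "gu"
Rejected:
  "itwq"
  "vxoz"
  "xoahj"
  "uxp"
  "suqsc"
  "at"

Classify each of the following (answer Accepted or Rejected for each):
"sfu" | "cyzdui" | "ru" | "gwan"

Rejected, Accepted, Accepted, Rejected

'Accepted' ⟺ even length AND contains 'u'.
Rejected: "sfu", since length 3, has 'u'. Accepted: "cyzdui", since length 6, has 'u'. Accepted: "ru", since length 2, has 'u'. Rejected: "gwan", since length 4, no 'u'.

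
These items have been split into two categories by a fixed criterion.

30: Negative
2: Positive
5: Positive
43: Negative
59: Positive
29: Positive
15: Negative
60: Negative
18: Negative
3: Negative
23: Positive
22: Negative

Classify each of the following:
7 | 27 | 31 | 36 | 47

Negative, Negative, Negative, Negative, Positive

The pattern is that an item is 'Positive' exactly when: ≡ 2 (mod 3).
7: Negative (7 mod 3 = 1). 27: Negative (27 mod 3 = 0). 31: Negative (31 mod 3 = 1). 36: Negative (36 mod 3 = 0). 47: Positive (47 mod 3 = 2).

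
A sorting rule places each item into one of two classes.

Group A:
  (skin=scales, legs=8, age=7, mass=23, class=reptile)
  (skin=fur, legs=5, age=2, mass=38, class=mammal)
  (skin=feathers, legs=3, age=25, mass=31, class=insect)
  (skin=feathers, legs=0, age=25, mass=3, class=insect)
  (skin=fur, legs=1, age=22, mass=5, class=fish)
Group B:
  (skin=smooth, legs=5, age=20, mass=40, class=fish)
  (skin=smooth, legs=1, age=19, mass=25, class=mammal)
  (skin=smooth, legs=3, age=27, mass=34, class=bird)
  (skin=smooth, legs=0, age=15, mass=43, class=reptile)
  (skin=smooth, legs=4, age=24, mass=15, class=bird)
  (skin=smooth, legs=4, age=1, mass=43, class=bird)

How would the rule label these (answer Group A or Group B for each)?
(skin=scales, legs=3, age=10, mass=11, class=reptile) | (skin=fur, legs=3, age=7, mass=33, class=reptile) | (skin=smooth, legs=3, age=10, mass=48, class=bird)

The distinguishing property — skin is not smooth — holds for all the 'Group A' cases and none of the 'Group B' cases.
(skin=scales, legs=3, age=10, mass=11, class=reptile): Group A (skin is scales). (skin=fur, legs=3, age=7, mass=33, class=reptile): Group A (skin is fur). (skin=smooth, legs=3, age=10, mass=48, class=bird): Group B (skin is smooth).

Group A, Group A, Group B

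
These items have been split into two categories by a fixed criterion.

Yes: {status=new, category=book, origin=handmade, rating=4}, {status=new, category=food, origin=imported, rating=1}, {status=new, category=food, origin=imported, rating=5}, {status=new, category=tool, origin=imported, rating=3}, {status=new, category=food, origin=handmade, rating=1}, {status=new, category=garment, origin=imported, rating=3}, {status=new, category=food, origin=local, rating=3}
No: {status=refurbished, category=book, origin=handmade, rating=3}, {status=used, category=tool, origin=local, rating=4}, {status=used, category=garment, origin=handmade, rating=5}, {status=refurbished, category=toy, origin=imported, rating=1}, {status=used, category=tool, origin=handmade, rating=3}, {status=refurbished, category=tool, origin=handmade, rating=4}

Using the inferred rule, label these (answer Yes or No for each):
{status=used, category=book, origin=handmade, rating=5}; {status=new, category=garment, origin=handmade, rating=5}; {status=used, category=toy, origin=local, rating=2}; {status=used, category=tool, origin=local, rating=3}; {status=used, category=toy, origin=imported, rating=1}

No, Yes, No, No, No

A rule that fits every label: status is new — true of each 'Yes' example, false of each 'No' one.
No: {status=used, category=book, origin=handmade, rating=5}, since status is used.
Yes: {status=new, category=garment, origin=handmade, rating=5}, since status is new.
No: {status=used, category=toy, origin=local, rating=2}, since status is used.
No: {status=used, category=tool, origin=local, rating=3}, since status is used.
No: {status=used, category=toy, origin=imported, rating=1}, since status is used.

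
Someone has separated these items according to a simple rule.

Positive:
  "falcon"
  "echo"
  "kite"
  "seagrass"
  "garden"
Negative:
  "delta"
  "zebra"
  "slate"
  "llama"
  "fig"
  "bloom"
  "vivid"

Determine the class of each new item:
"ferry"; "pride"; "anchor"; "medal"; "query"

Negative, Negative, Positive, Negative, Negative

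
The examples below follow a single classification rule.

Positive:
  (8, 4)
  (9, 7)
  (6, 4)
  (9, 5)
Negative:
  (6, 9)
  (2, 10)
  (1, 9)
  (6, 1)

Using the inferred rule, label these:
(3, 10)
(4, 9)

Negative, Negative

Every 'Positive' example satisfies: first > second AND sum is even. None of the 'Negative' examples do.
Negative: (3, 10), since 3 < 10, 3+10 = 13.
Negative: (4, 9), since 4 < 9, 4+9 = 13.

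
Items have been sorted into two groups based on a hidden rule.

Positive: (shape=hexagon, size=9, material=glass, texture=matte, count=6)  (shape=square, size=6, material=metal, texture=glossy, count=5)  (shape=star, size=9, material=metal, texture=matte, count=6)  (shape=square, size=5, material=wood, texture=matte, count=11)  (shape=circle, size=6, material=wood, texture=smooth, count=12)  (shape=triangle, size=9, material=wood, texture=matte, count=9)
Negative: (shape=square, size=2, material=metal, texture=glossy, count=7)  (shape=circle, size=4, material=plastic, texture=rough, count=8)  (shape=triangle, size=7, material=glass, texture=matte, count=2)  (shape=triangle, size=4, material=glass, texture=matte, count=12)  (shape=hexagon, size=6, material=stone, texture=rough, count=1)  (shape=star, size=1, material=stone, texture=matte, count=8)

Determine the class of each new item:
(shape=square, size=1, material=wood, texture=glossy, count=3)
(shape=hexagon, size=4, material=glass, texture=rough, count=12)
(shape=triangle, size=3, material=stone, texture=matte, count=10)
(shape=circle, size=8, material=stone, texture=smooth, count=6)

The common property of the 'Positive' items is: size ≥ 5 AND count ≥ 5. No 'Negative' item has it.
(shape=square, size=1, material=wood, texture=glossy, count=3): Negative (size = 1, count = 3).
(shape=hexagon, size=4, material=glass, texture=rough, count=12): Negative (size = 4, count = 12).
(shape=triangle, size=3, material=stone, texture=matte, count=10): Negative (size = 3, count = 10).
(shape=circle, size=8, material=stone, texture=smooth, count=6): Positive (size = 8, count = 6).

Negative, Negative, Negative, Positive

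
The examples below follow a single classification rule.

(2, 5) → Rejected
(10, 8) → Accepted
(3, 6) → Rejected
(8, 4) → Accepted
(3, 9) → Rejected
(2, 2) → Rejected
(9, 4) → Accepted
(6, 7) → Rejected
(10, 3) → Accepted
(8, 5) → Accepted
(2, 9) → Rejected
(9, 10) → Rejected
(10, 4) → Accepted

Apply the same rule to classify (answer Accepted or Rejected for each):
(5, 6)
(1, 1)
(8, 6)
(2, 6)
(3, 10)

Rejected, Rejected, Accepted, Rejected, Rejected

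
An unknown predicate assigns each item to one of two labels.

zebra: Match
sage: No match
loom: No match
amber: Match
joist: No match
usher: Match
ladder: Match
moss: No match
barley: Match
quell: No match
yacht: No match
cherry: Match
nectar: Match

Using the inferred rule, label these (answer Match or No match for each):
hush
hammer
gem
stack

The simplest hypothesis consistent with all the labels is: contains 'r'.
hush — no 'r', hence No match.
hammer — has 'r', hence Match.
gem — no 'r', hence No match.
stack — no 'r', hence No match.

No match, Match, No match, No match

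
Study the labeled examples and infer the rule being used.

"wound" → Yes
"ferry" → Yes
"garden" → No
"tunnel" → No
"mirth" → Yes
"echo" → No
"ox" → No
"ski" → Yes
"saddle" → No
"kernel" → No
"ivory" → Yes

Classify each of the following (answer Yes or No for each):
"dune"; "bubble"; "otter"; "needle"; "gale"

No, No, Yes, No, No

Checking candidate rules against both groups, what survives is: odd length.
No: "dune", since length 4.
No: "bubble", since length 6.
Yes: "otter", since length 5.
No: "needle", since length 6.
No: "gale", since length 4.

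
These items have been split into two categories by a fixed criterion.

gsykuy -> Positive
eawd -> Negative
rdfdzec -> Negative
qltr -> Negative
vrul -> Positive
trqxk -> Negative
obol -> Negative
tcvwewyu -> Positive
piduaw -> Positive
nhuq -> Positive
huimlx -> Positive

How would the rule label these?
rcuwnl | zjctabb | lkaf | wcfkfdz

Positive, Negative, Negative, Negative

Comparing the two groups points to one rule — contains 'u'.
rcuwnl: has 'u' — has this property, so Positive. zjctabb: no 'u' — does not satisfy this, so Negative. lkaf: no 'u' — does not satisfy this, so Negative. wcfkfdz: no 'u' — does not satisfy this, so Negative.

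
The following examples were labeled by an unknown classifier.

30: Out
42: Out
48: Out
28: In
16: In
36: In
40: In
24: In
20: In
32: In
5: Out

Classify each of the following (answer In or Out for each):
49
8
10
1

Rule: multiple of 4 AND at most 40. This holds for each 'In' example and fails for each 'Out' one.
49: 49 = 4·12 + 1, 49 > 40 — fails the rule, so Out.
8: 8 = 4·2, 8 ≤ 40 — satisfies this, so In.
10: 10 = 4·2 + 2, 10 ≤ 40 — fails the rule, so Out.
1: 1 = 4·0 + 1, 1 ≤ 40 — fails the rule, so Out.

Out, In, Out, Out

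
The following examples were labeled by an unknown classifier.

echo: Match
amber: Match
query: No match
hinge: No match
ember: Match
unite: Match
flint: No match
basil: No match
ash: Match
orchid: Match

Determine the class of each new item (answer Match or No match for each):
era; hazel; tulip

Match, No match, No match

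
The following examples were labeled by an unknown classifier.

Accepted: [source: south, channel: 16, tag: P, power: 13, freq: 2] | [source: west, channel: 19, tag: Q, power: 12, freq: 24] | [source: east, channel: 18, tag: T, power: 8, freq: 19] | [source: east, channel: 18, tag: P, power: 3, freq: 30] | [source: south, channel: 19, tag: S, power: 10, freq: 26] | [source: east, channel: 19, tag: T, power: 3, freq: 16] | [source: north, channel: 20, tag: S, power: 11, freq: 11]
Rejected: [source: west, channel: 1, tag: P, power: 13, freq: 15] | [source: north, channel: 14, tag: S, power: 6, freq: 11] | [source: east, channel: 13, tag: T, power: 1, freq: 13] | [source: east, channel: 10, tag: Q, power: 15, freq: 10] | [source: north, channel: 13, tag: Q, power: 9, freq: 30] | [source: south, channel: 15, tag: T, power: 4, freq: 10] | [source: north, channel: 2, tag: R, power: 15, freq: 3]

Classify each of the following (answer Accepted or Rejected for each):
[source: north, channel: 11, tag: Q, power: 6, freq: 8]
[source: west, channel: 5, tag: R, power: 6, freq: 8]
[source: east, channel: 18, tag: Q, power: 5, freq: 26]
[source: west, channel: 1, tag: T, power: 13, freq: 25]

Rejected, Rejected, Accepted, Rejected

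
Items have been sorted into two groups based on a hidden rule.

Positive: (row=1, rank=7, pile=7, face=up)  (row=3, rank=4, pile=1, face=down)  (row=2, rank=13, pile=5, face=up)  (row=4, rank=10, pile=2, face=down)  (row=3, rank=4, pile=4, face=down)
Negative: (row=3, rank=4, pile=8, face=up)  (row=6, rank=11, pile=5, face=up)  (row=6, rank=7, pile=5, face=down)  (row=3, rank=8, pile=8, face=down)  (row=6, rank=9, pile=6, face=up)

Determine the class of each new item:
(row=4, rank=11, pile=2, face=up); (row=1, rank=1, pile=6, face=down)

Positive, Positive

'Positive' ⟺ pile ≤ 7 AND row ≤ 4.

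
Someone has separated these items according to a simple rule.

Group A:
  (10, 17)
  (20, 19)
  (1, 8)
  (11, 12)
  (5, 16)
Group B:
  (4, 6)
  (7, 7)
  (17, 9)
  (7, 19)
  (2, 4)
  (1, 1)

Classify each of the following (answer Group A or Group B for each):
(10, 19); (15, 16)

Checking candidate rules against both groups, what survives is: sum is odd.
(10, 19): Group A (10+19 = 29).
(15, 16): Group A (15+16 = 31).

Group A, Group A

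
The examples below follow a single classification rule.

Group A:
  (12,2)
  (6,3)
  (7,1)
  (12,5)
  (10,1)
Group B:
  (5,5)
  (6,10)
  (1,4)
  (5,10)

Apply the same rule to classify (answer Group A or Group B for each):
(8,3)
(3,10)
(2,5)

The common property of the 'Group A' items is: first > second. No 'Group B' item has it.
(8,3): 8 > 3, passes → Group A. (3,10): 3 < 10, fails this test → Group B. (2,5): 2 < 5, fails this test → Group B.

Group A, Group B, Group B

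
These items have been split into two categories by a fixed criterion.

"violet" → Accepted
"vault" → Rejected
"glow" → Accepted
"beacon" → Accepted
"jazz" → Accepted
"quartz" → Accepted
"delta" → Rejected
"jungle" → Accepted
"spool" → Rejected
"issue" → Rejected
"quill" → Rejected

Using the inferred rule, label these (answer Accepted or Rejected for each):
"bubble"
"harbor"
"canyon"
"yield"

Accepted, Accepted, Accepted, Rejected

All 'Accepted' examples share one property — even length — and every 'Rejected' example lacks it.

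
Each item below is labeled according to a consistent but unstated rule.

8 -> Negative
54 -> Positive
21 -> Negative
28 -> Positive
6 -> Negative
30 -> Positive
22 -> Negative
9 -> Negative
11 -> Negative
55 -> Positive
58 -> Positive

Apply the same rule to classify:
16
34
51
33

Negative, Positive, Positive, Positive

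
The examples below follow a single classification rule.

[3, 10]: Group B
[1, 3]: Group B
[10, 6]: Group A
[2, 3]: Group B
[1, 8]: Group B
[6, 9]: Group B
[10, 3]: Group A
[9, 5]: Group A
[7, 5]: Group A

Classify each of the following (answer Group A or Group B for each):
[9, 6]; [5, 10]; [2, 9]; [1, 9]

Group A, Group B, Group B, Group B

Every 'Group A' example satisfies: first > second. None of the 'Group B' examples do.
[9, 6]: 9 > 6, checks out → Group A. [5, 10]: 5 < 10, fails the rule → Group B. [2, 9]: 2 < 9, fails the rule → Group B. [1, 9]: 1 < 9, fails the rule → Group B.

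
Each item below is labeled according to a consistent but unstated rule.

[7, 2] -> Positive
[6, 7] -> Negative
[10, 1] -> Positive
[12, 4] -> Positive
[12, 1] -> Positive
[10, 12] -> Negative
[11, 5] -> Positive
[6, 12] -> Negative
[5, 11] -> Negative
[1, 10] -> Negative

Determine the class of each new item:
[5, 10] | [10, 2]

Negative, Positive

A rule that fits every label: first > second — true of each 'Positive' example, false of each 'Negative' one.
[5, 10]: 5 < 10, does not pass → Negative.
[10, 2]: 10 > 2, satisfies this → Positive.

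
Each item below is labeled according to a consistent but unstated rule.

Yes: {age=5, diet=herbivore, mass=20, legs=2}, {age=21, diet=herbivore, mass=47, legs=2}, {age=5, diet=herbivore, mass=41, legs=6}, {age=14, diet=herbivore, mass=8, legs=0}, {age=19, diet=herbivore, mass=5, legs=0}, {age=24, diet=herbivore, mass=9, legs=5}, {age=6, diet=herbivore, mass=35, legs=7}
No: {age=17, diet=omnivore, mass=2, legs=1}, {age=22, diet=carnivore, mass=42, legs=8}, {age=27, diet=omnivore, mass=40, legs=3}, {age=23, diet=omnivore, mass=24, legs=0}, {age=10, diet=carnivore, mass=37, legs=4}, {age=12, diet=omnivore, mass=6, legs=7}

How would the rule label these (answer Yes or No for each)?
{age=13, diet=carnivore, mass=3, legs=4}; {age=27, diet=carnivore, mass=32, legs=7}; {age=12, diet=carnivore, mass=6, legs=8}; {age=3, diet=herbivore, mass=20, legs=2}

'Yes' ⟺ diet is herbivore.
{age=13, diet=carnivore, mass=3, legs=4} — diet is carnivore, hence No. {age=27, diet=carnivore, mass=32, legs=7} — diet is carnivore, hence No. {age=12, diet=carnivore, mass=6, legs=8} — diet is carnivore, hence No. {age=3, diet=herbivore, mass=20, legs=2} — diet is herbivore, hence Yes.

No, No, No, Yes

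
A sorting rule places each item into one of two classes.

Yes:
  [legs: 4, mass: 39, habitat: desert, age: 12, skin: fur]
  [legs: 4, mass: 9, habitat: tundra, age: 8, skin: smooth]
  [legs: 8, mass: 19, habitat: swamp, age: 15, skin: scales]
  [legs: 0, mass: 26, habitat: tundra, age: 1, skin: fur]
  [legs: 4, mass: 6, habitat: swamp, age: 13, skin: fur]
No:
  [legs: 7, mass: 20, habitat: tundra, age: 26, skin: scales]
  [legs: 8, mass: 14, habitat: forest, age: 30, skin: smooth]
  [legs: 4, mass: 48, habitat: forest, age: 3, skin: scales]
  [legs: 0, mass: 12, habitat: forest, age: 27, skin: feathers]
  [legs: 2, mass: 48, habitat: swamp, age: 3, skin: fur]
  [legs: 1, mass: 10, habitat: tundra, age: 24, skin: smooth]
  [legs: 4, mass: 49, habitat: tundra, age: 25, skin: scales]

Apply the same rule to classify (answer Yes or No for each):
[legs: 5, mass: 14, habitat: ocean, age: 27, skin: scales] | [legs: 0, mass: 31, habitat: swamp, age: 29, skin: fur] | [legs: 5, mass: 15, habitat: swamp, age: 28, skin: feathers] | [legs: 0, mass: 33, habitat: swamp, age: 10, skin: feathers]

No, No, No, Yes

The classifier is using: mass ≤ 39 AND age ≤ 15.
[legs: 5, mass: 14, habitat: ocean, age: 27, skin: scales]: No (mass = 14, age = 27). [legs: 0, mass: 31, habitat: swamp, age: 29, skin: fur]: No (mass = 31, age = 29). [legs: 5, mass: 15, habitat: swamp, age: 28, skin: feathers]: No (mass = 15, age = 28). [legs: 0, mass: 33, habitat: swamp, age: 10, skin: feathers]: Yes (mass = 33, age = 10).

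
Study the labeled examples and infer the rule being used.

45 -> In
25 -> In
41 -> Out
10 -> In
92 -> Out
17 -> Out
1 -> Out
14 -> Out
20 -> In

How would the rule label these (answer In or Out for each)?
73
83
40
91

Out, Out, In, Out

The classifier is using: multiple of 5.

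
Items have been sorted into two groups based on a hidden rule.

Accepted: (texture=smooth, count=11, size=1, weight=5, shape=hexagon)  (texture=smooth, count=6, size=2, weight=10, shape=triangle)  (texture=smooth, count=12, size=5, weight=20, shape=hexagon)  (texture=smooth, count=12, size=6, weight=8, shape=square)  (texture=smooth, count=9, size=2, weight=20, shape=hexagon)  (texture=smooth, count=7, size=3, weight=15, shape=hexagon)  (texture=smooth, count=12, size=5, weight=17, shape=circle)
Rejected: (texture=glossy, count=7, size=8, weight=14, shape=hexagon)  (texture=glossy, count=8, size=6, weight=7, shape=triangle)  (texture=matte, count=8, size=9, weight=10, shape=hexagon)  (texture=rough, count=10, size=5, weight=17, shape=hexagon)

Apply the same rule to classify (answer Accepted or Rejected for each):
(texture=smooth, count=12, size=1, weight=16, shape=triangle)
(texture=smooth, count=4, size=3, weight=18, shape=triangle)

Accepted, Accepted

Rule: texture is smooth. This holds for each 'Accepted' example and fails for each 'Rejected' one.
(texture=smooth, count=12, size=1, weight=16, shape=triangle): texture is smooth, matches → Accepted. (texture=smooth, count=4, size=3, weight=18, shape=triangle): texture is smooth, matches → Accepted.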